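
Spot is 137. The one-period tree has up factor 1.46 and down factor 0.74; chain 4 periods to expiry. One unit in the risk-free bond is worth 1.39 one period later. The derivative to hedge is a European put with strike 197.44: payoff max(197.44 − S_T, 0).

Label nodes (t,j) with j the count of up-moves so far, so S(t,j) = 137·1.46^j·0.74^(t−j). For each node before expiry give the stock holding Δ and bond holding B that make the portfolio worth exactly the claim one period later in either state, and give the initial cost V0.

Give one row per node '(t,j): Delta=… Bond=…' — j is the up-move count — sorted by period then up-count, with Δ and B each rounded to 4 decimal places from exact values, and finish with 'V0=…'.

(0,0): Delta=-0.0414 Bond=6.2480
(1,0): Delta=-0.3177 Bond=36.6919
(1,1): Delta=-0.0264 Bond=5.6685
(2,0): Delta=-1.0000 Bond=102.1893
(2,1): Delta=-0.2804 Bond=45.4892
(2,2): Delta=-0.0125 Bond=3.8289
(3,0): Delta=-1.0000 Bond=142.0432
(3,1): Delta=-1.0000 Bond=142.0432
(3,2): Delta=-0.2412 Bond=54.7424
(3,3): Delta=0.0000 Bond=0.0000
V0=0.5718

Under the risk-neutral measure, an up-move has probability p* = (R−d)/(u−d) = 0.9028 and values discount at R = 1.39.
Terminal payoffs: V(4,0)=156.3584, V(4,1)=116.3871, V(4,2)=37.5248, V(4,3)=0.0000, V(4,4)=0.0000
  t=3,j=0: stock 55.5157 → up 81.0529 (V=116.3871), down 41.0816 (V=156.3584). Price 86.5275; hedge Δ=-1.0000, bond B=142.0432.
  t=3,j=1: stock 109.5310 → up 159.9152 (V=37.5248), down 81.0529 (V=116.3871). Price 32.5122; hedge Δ=-1.0000, bond B=142.0432.
  t=3,j=2: stock 216.1016 → up 315.5083 (V=0.0000), down 159.9152 (V=37.5248). Price 2.6246; hedge Δ=-0.2412, bond B=54.7424.
  t=3,j=3: stock 426.3626 → up 622.4894 (V=0.0000), down 315.5083 (V=0.0000). Price 0.0000; hedge Δ=0.0000, bond B=0.0000.
  t=2,j=0: stock 75.0212 → up 109.5310 (V=32.5122), down 55.5157 (V=86.5275). Price 27.1681; hedge Δ=-1.0000, bond B=102.1893.
  t=2,j=1: stock 148.0148 → up 216.1016 (V=2.6246), down 109.5310 (V=32.5122). Price 3.9787; hedge Δ=-0.2804, bond B=45.4892.
  t=2,j=2: stock 292.0292 → up 426.3626 (V=0.0000), down 216.1016 (V=2.6246). Price 0.1836; hedge Δ=-0.0125, bond B=3.8289.
  t=1,j=0: stock 101.3800 → up 148.0148 (V=3.9787), down 75.0212 (V=27.1681). Price 4.4843; hedge Δ=-0.3177, bond B=36.6919.
  t=1,j=1: stock 200.0200 → up 292.0292 (V=0.1836), down 148.0148 (V=3.9787). Price 0.3975; hedge Δ=-0.0264, bond B=5.6685.
  t=0,j=0: stock 137.0000 → up 200.0200 (V=0.3975), down 101.3800 (V=4.4843). Price 0.5718; hedge Δ=-0.0414, bond B=6.2480.
Check: Δ(0,0)·S0 + B(0,0) = 0.5718 = V0.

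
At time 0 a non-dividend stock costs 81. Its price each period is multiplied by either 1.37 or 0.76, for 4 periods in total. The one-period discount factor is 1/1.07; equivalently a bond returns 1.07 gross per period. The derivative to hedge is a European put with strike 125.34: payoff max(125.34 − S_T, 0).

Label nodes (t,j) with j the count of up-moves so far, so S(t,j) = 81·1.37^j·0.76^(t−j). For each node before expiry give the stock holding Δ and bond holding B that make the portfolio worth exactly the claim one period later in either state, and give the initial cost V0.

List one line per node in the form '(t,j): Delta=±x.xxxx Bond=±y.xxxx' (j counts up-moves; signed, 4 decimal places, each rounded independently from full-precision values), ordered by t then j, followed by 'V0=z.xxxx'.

(0,0): Delta=-0.5171 Bond=71.1364
(1,0): Delta=-0.8020 Bond=93.6594
(1,1): Delta=-0.3641 Bond=59.1383
(2,0): Delta=-1.0000 Bond=109.4768
(2,1): Delta=-0.6958 Bond=91.2531
(2,2): Delta=-0.1860 Bond=36.2052
(3,0): Delta=-1.0000 Bond=117.1402
(3,1): Delta=-1.0000 Bond=117.1402
(3,2): Delta=-0.5325 Bond=78.7705
(3,3): Delta=0.0000 Bond=0.0000
V0=29.2539

No-arbitrage ⇒ martingale measure with p* = (R−d)/(u−d) = 0.5082.
Terminal payoffs: V(4,0)=98.3166, V(4,1)=76.6268, V(4,2)=37.5281, V(4,3)=0.0000, V(4,4)=0.0000
Node (3,0) S=35.5571: V=(p*·76.6268+(1−p*)·98.3166)/1.07=81.5831; Δ=(76.6268−98.3166)/(48.7132−27.0234)=-1.0000; B=V−Δ·S=117.1402
Node (3,1) S=64.0963: V=(p*·37.5281+(1−p*)·76.6268)/1.07=53.0439; Δ=(37.5281−76.6268)/(87.8119−48.7132)=-1.0000; B=V−Δ·S=117.1402
Node (3,2) S=115.5420: V=(p*·0.0000+(1−p*)·37.5281)/1.07=17.2490; Δ=(0.0000−37.5281)/(158.2925−87.8119)=-0.5325; B=V−Δ·S=78.7705
Node (3,3) S=208.2796: V=(p*·0.0000+(1−p*)·0.0000)/1.07=0.0000; Δ=(0.0000−0.0000)/(285.3430−158.2925)=0.0000; B=V−Δ·S=0.0000
Node (2,0) S=46.7856: V=(p*·53.0439+(1−p*)·81.5831)/1.07=62.6912; Δ=(53.0439−81.5831)/(64.0963−35.5571)=-1.0000; B=V−Δ·S=109.4768
Node (2,1) S=84.3372: V=(p*·17.2490+(1−p*)·53.0439)/1.07=32.5730; Δ=(17.2490−53.0439)/(115.5420−64.0963)=-0.6958; B=V−Δ·S=91.2531
Node (2,2) S=152.0289: V=(p*·0.0000+(1−p*)·17.2490)/1.07=7.9282; Δ=(0.0000−17.2490)/(208.2796−115.5420)=-0.1860; B=V−Δ·S=36.2052
Node (1,0) S=61.5600: V=(p*·32.5730+(1−p*)·62.6912)/1.07=44.2852; Δ=(32.5730−62.6912)/(84.3372−46.7856)=-0.8020; B=V−Δ·S=93.6594
Node (1,1) S=110.9700: V=(p*·7.9282+(1−p*)·32.5730)/1.07=18.7370; Δ=(7.9282−32.5730)/(152.0289−84.3372)=-0.3641; B=V−Δ·S=59.1383
Node (0,0) S=81.0000: V=(p*·18.7370+(1−p*)·44.2852)/1.07=29.2539; Δ=(18.7370−44.2852)/(110.9700−61.5600)=-0.5171; B=V−Δ·S=71.1364
The time-0 hedge costs 29.2539, which is the no-arbitrage price.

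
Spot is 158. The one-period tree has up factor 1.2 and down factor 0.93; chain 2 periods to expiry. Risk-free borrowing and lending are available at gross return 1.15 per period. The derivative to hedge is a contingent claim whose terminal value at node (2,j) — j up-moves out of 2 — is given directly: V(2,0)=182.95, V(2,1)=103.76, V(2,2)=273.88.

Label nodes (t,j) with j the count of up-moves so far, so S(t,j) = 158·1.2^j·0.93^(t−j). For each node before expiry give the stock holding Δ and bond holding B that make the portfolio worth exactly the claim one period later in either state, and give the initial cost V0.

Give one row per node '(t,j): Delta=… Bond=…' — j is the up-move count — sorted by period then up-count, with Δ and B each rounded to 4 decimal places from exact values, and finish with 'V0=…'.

(0,0): Delta=2.5266 Bond=-233.2848
(1,0): Delta=-1.9960 Bond=396.2744
(1,1): Delta=3.3232 Bond=-419.3121
V0=165.9148

The replicating-portfolio and risk-neutral prices coincide; use p* = (1.15−0.93)/(1.2−0.93) = 0.8148 for the latter.
At expiry t=2: V(2,0)=182.9500, V(2,1)=103.7600, V(2,2)=273.8800
Node (1,0) S=146.9400: V=(p*·103.7600+(1−p*)·182.9500)/1.15=102.9781; Δ=(103.7600−182.9500)/(176.3280−136.6542)=-1.9960; B=V−Δ·S=396.2744
Node (1,1) S=189.6000: V=(p*·273.8800+(1−p*)·103.7600)/1.15=210.7620; Δ=(273.8800−103.7600)/(227.5200−176.3280)=3.3232; B=V−Δ·S=-419.3121
Node (0,0) S=158.0000: V=(p*·210.7620+(1−p*)·102.9781)/1.15=165.9148; Δ=(210.7620−102.9781)/(189.6000−146.9400)=2.5266; B=V−Δ·S=-233.2848
Root portfolio cost Δ·158+B reproduces V0=165.9148.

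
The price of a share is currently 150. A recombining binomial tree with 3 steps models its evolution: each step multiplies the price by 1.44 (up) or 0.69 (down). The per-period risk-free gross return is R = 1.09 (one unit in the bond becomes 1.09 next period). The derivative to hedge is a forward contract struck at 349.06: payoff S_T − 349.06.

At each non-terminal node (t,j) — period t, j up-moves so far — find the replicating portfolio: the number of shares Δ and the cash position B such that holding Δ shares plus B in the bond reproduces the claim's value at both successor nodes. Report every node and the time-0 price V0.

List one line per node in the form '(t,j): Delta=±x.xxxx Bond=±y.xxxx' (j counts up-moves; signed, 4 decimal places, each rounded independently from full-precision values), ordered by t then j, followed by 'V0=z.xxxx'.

(0,0): Delta=1.0000 Bond=-269.5384
(1,0): Delta=1.0000 Bond=-293.7968
(1,1): Delta=1.0000 Bond=-293.7968
(2,0): Delta=1.0000 Bond=-320.2385
(2,1): Delta=1.0000 Bond=-320.2385
(2,2): Delta=1.0000 Bond=-320.2385
V0=-119.5384

Under the risk-neutral measure, an up-move has probability p* = (R−d)/(u−d) = 0.5333 and values discount at R = 1.09.
Terminal values V(3,·): V(3,0)=-299.7837, V(3,1)=-246.2224, V(3,2)=-134.4424, V(3,3)=98.8376
(2,0): S=71.4150. Δ = (V_up−V_dn)/(S_up−S_dn) = (-246.2224−-299.7837)/(102.8376−49.2763) = 1.0000. V = [p*·-246.2224 + (1−p*)·-299.7837]/1.09 = -248.8235. B = V − Δ·S = -320.2385.
(2,1): S=149.0400. Δ = (V_up−V_dn)/(S_up−S_dn) = (-134.4424−-246.2224)/(214.6176−102.8376) = 1.0000. V = [p*·-134.4424 + (1−p*)·-246.2224]/1.09 = -171.1985. B = V − Δ·S = -320.2385.
(2,2): S=311.0400. Δ = (V_up−V_dn)/(S_up−S_dn) = (98.8376−-134.4424)/(447.8976−214.6176) = 1.0000. V = [p*·98.8376 + (1−p*)·-134.4424]/1.09 = -9.1985. B = V − Δ·S = -320.2385.
(1,0): S=103.5000. Δ = (V_up−V_dn)/(S_up−S_dn) = (-171.1985−-248.8235)/(149.0400−71.4150) = 1.0000. V = [p*·-171.1985 + (1−p*)·-248.8235]/1.09 = -190.2968. B = V − Δ·S = -293.7968.
(1,1): S=216.0000. Δ = (V_up−V_dn)/(S_up−S_dn) = (-9.1985−-171.1985)/(311.0400−149.0400) = 1.0000. V = [p*·-9.1985 + (1−p*)·-171.1985]/1.09 = -77.7968. B = V − Δ·S = -293.7968.
(0,0): S=150.0000. Δ = (V_up−V_dn)/(S_up−S_dn) = (-77.7968−-190.2968)/(216.0000−103.5000) = 1.0000. V = [p*·-77.7968 + (1−p*)·-190.2968]/1.09 = -119.5384. B = V − Δ·S = -269.5384.
Check: Δ(0,0)·S0 + B(0,0) = -119.5384 = V0.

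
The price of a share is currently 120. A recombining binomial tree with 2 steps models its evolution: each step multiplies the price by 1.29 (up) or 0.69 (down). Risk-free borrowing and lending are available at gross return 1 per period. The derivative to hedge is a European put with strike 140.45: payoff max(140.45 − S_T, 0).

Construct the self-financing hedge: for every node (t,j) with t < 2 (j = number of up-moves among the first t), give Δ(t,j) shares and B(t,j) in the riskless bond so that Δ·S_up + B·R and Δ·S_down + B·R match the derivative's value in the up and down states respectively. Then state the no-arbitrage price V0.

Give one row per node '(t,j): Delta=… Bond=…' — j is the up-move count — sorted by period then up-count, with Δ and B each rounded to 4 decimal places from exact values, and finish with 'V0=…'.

No-arbitrage ⇒ martingale measure with p* = (R−d)/(u−d) = 0.5167.
Payoff layer (t=2): V(2,0)=83.3180, V(2,1)=33.6380, V(2,2)=0.0000
Node (1,0) S=82.8000: V=(p*·33.6380+(1−p*)·83.3180)/1=57.6500; Δ=(33.6380−83.3180)/(106.8120−57.1320)=-1.0000; B=V−Δ·S=140.4500
Node (1,1) S=154.8000: V=(p*·0.0000+(1−p*)·33.6380)/1=16.2584; Δ=(0.0000−33.6380)/(199.6920−106.8120)=-0.3622; B=V−Δ·S=72.3217
Node (0,0) S=120.0000: V=(p*·16.2584+(1−p*)·57.6500)/1=36.2643; Δ=(16.2584−57.6500)/(154.8000−82.8000)=-0.5749; B=V−Δ·S=105.2504
Each (Δ,B) replicates both successor values, so the strategy is self-financing and V0 is arbitrage-free.

(0,0): Delta=-0.5749 Bond=105.2504
(1,0): Delta=-1.0000 Bond=140.4500
(1,1): Delta=-0.3622 Bond=72.3217
V0=36.2643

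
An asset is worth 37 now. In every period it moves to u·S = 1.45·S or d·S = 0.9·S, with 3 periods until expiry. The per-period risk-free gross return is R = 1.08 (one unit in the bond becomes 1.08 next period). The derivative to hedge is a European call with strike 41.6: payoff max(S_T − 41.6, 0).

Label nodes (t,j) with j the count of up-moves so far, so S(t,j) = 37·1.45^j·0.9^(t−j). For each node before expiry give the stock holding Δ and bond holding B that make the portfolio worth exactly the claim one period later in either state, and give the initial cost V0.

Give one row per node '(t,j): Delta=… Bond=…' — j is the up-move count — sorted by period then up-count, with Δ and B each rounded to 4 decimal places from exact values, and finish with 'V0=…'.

Risk-neutral probability p* = (R−d)/(u−d) = (1.08−0.9)/(1.45−0.9) = 0.3273.
Terminal payoffs: V(3,0)=0.0000, V(3,1)=1.8565, V(3,2)=28.4132, V(3,3)=71.1991
  t=2,j=0: stock 29.9700 → up 43.4565 (V=1.8565), down 26.9730 (V=0.0000). Price 0.5626; hedge Δ=0.1126, bond B=-2.8129.
  t=2,j=1: stock 48.2850 → up 70.0132 (V=28.4132), down 43.4565 (V=1.8565). Price 9.7665; hedge Δ=1.0000, bond B=-38.5185.
  t=2,j=2: stock 77.7925 → up 112.7991 (V=71.1991), down 70.0132 (V=28.4132). Price 39.2740; hedge Δ=1.0000, bond B=-38.5185.
  t=1,j=0: stock 33.3000 → up 48.2850 (V=9.7665), down 29.9700 (V=0.5626). Price 3.3100; hedge Δ=0.5025, bond B=-13.4244.
  t=1,j=1: stock 53.6500 → up 77.7925 (V=39.2740), down 48.2850 (V=9.7665). Price 17.9847; hedge Δ=1.0000, bond B=-35.6653.
  t=0,j=0: stock 37.0000 → up 53.6500 (V=17.9847), down 33.3000 (V=3.3100). Price 7.5117; hedge Δ=0.7211, bond B=-19.1697.
Root portfolio cost Δ·37+B reproduces V0=7.5117.

(0,0): Delta=0.7211 Bond=-19.1697
(1,0): Delta=0.5025 Bond=-13.4244
(1,1): Delta=1.0000 Bond=-35.6653
(2,0): Delta=0.1126 Bond=-2.8129
(2,1): Delta=1.0000 Bond=-38.5185
(2,2): Delta=1.0000 Bond=-38.5185
V0=7.5117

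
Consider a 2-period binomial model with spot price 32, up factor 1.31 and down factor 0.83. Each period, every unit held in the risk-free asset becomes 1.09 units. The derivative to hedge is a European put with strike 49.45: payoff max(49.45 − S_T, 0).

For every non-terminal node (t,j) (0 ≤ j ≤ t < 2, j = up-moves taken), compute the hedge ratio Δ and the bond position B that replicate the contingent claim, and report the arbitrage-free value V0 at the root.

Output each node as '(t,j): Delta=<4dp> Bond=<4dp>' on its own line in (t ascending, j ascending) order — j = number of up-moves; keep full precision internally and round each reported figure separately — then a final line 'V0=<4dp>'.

(0,0): Delta=-0.8232 Bond=37.3126
(1,0): Delta=-1.0000 Bond=45.3670
(1,1): Delta=-0.7284 Bond=36.6970
V0=10.9707

Since d<R<u, set p* = (R−d)/(u−d) = 0.5417; price each node as the discounted p*-expectation of its children.
Terminal values V(2,·): V(2,0)=27.4052, V(2,1)=14.6564, V(2,2)=0.0000
(1,0): S=26.5600. Δ = (V_up−V_dn)/(S_up−S_dn) = (14.6564−27.4052)/(34.7936−22.0448) = -1.0000. V = [p*·14.6564 + (1−p*)·27.4052]/1.09 = 18.8070. B = V − Δ·S = 45.3670.
(1,1): S=41.9200. Δ = (V_up−V_dn)/(S_up−S_dn) = (0.0000−14.6564)/(54.9152−34.7936) = -0.7284. V = [p*·0.0000 + (1−p*)·14.6564]/1.09 = 6.1629. B = V − Δ·S = 36.6970.
(0,0): S=32.0000. Δ = (V_up−V_dn)/(S_up−S_dn) = (6.1629−18.8070)/(41.9200−26.5600) = -0.8232. V = [p*·6.1629 + (1−p*)·18.8070]/1.09 = 10.9707. B = V − Δ·S = 37.3126.
Check: Δ(0,0)·S0 + B(0,0) = 10.9707 = V0.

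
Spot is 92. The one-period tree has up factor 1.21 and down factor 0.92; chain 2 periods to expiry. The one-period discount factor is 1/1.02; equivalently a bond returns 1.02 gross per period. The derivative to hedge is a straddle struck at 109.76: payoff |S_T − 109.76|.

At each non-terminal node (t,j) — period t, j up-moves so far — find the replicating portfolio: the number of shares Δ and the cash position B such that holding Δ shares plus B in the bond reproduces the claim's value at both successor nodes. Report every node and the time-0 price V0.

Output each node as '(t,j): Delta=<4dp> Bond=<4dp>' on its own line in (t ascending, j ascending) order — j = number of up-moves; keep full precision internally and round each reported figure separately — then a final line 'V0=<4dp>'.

The replicating-portfolio and risk-neutral prices coincide; use p* = (1.02−0.92)/(1.21−0.92) = 0.3448 for the latter.
Payoff layer (t=2): V(2,0)=31.8912, V(2,1)=7.3456, V(2,2)=24.9372
  t=1,j=0: stock 84.6400 → up 102.4144 (V=7.3456), down 77.8688 (V=31.8912). Price 22.9678; hedge Δ=-1.0000, bond B=107.6078.
  t=1,j=1: stock 111.3200 → up 134.6972 (V=24.9372), down 102.4144 (V=7.3456). Price 13.1487; hedge Δ=0.5449, bond B=-47.5120.
  t=0,j=0: stock 92.0000 → up 111.3200 (V=13.1487), down 84.6400 (V=22.9678). Price 19.1980; hedge Δ=-0.3680, bond B=53.0571.
Check: Δ(0,0)·S0 + B(0,0) = 19.1980 = V0.

(0,0): Delta=-0.3680 Bond=53.0571
(1,0): Delta=-1.0000 Bond=107.6078
(1,1): Delta=0.5449 Bond=-47.5120
V0=19.1980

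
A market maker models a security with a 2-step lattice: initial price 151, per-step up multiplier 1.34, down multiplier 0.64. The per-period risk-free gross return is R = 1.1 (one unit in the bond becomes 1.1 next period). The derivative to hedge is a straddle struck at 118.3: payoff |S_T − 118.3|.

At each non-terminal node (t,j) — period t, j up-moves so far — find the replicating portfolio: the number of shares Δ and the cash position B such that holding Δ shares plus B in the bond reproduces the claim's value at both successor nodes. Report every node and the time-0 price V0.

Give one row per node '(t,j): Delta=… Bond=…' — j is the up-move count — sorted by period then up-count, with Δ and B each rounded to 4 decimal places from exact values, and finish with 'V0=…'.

No-arbitrage ⇒ martingale measure with p* = (R−d)/(u−d) = 0.6571.
Terminal payoffs: V(2,0)=56.4504, V(2,1)=11.1976, V(2,2)=152.8356
  t=1,j=0: stock 96.6400 → up 129.4976 (V=11.1976), down 61.8496 (V=56.4504). Price 24.2844; hedge Δ=-0.6689, bond B=88.9313.
  t=1,j=1: stock 202.3400 → up 271.1356 (V=152.8356), down 129.4976 (V=11.1976). Price 94.7945; hedge Δ=1.0000, bond B=-107.5455.
  t=0,j=0: stock 151.0000 → up 202.3400 (V=94.7945), down 96.6400 (V=24.2844). Price 64.1997; hedge Δ=0.6671, bond B=-36.5291.
The time-0 hedge costs 64.1997, which is the no-arbitrage price.

(0,0): Delta=0.6671 Bond=-36.5291
(1,0): Delta=-0.6689 Bond=88.9313
(1,1): Delta=1.0000 Bond=-107.5455
V0=64.1997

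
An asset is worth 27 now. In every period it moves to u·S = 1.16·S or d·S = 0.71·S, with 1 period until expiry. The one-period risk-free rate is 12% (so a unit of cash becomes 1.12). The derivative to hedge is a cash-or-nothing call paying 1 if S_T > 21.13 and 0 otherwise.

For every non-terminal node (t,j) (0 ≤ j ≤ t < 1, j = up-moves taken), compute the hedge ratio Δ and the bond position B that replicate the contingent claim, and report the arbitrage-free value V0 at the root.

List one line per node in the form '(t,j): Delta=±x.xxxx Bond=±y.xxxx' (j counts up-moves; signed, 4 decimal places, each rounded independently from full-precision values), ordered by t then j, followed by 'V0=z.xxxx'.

Risk-neutral probability p* = (R−d)/(u−d) = (1.12−0.71)/(1.16−0.71) = 0.9111.
At expiry t=1: V(1,0)=0.0000, V(1,1)=1.0000
Node (0,0) S=27.0000: V=(p*·1.0000+(1−p*)·0.0000)/1.12=0.8135; Δ=(1.0000−0.0000)/(31.3200−19.1700)=0.0823; B=V−Δ·S=-1.4087
Each (Δ,B) replicates both successor values, so the strategy is self-financing and V0 is arbitrage-free.

(0,0): Delta=0.0823 Bond=-1.4087
V0=0.8135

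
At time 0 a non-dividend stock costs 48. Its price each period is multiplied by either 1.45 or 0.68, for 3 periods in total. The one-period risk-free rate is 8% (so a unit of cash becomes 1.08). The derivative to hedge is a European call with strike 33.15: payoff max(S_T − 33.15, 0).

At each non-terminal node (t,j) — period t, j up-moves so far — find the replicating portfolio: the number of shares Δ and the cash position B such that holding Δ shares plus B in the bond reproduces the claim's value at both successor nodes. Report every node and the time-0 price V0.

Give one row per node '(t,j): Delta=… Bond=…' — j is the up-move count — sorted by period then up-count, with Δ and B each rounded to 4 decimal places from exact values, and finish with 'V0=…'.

(0,0): Delta=0.8973 Bond=-19.5177
(1,0): Delta=0.6789 Bond=-13.9531
(1,1): Delta=0.9920 Bond=-27.6706
(2,0): Delta=0.0000 Bond=0.0000
(2,1): Delta=0.9735 Bond=-29.0084
(2,2): Delta=1.0000 Bond=-30.6944
V0=23.5511

Under the risk-neutral measure, an up-move has probability p* = (R−d)/(u−d) = 0.5195 and values discount at R = 1.08.
Payoff layer (t=3): V(3,0)=0.0000, V(3,1)=0.0000, V(3,2)=35.4756, V(3,3)=113.1840
Node (2,0) S=22.1952: V=(p*·0.0000+(1−p*)·0.0000)/1.08=0.0000; Δ=(0.0000−0.0000)/(32.1830−15.0927)=0.0000; B=V−Δ·S=0.0000
Node (2,1) S=47.3280: V=(p*·35.4756+(1−p*)·0.0000)/1.08=17.0638; Δ=(35.4756−0.0000)/(68.6256−32.1830)=0.9735; B=V−Δ·S=-29.0084
Node (2,2) S=100.9200: V=(p*·113.1840+(1−p*)·35.4756)/1.08=70.2256; Δ=(113.1840−35.4756)/(146.3340−68.6256)=1.0000; B=V−Δ·S=-30.6944
Node (1,0) S=32.6400: V=(p*·17.0638+(1−p*)·0.0000)/1.08=8.2077; Δ=(17.0638−0.0000)/(47.3280−22.1952)=0.6789; B=V−Δ·S=-13.9531
Node (1,1) S=69.6000: V=(p*·70.2256+(1−p*)·17.0638)/1.08=41.3706; Δ=(70.2256−17.0638)/(100.9200−47.3280)=0.9920; B=V−Δ·S=-27.6706
Node (0,0) S=48.0000: V=(p*·41.3706+(1−p*)·8.2077)/1.08=23.5511; Δ=(41.3706−8.2077)/(69.6000−32.6400)=0.8973; B=V−Δ·S=-19.5177
The time-0 hedge costs 23.5511, which is the no-arbitrage price.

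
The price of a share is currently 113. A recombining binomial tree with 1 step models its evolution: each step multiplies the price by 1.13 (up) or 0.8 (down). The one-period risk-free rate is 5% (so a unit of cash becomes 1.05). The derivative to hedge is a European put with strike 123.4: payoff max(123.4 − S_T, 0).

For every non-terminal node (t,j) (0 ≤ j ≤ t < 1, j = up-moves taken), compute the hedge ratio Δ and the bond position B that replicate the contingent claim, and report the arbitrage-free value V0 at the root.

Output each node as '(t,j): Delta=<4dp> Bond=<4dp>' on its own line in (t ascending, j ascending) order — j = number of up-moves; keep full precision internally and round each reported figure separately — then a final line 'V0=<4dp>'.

Since d<R<u, set p* = (R−d)/(u−d) = 0.7576; price each node as the discounted p*-expectation of its children.
At expiry t=1: V(1,0)=33.0000, V(1,1)=0.0000
  t=0,j=0: stock 113.0000 → up 127.6900 (V=0.0000), down 90.4000 (V=33.0000). Price 7.6190; hedge Δ=-0.8850, bond B=107.6190.
The time-0 hedge costs 7.6190, which is the no-arbitrage price.

(0,0): Delta=-0.8850 Bond=107.6190
V0=7.6190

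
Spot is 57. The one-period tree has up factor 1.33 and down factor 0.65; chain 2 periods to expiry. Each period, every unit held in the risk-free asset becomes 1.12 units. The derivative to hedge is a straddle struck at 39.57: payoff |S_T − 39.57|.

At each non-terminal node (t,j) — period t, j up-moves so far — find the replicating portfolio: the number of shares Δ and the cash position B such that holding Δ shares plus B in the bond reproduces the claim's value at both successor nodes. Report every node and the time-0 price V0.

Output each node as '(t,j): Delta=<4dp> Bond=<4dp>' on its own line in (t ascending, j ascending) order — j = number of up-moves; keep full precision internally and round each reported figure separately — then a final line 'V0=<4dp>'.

(0,0): Delta=0.7796 Bond=-16.6298
(1,0): Delta=-0.2295 Bond=18.7620
(1,1): Delta=1.0000 Bond=-35.3304
V0=27.8101

No-arbitrage ⇒ martingale measure with p* = (R−d)/(u−d) = 0.6912.
At expiry t=2: V(2,0)=15.4875, V(2,1)=9.7065, V(2,2)=61.2573
(1,0): S=37.0500. Δ = (V_up−V_dn)/(S_up−S_dn) = (9.7065−15.4875)/(49.2765−24.0825) = -0.2295. V = [p*·9.7065 + (1−p*)·15.4875]/1.12 = 10.2605. B = V − Δ·S = 18.7620.
(1,1): S=75.8100. Δ = (V_up−V_dn)/(S_up−S_dn) = (61.2573−9.7065)/(100.8273−49.2765) = 1.0000. V = [p*·61.2573 + (1−p*)·9.7065]/1.12 = 40.4796. B = V − Δ·S = -35.3304.
(0,0): S=57.0000. Δ = (V_up−V_dn)/(S_up−S_dn) = (40.4796−10.2605)/(75.8100−37.0500) = 0.7796. V = [p*·40.4796 + (1−p*)·10.2605]/1.12 = 27.8101. B = V − Δ·S = -16.6298.
Check: Δ(0,0)·S0 + B(0,0) = 27.8101 = V0.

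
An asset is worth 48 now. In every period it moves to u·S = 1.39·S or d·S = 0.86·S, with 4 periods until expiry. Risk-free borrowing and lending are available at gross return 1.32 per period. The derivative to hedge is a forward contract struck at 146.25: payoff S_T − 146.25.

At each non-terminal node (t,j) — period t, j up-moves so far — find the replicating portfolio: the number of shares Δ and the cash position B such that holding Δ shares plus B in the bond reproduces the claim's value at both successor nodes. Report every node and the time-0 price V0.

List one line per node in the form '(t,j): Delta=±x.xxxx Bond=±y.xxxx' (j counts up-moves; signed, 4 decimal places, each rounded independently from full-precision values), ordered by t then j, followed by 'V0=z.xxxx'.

Under the risk-neutral measure, an up-move has probability p* = (R−d)/(u−d) = 0.8679 and values discount at R = 1.32.
Terminal payoffs: V(4,0)=-119.9936, V(4,1)=-103.8123, V(4,2)=-77.6589, V(4,3)=-35.3876, V(4,4)=32.9345
Node (3,0) S=30.5307: V=(p*·-103.8123+(1−p*)·-119.9936)/1.32=-80.2648; Δ=(-103.8123−-119.9936)/(42.4377−26.2564)=1.0000; B=V−Δ·S=-110.7955
Node (3,1) S=49.3461: V=(p*·-77.6589+(1−p*)·-103.8123)/1.32=-61.4493; Δ=(-77.6589−-103.8123)/(68.5911−42.4377)=1.0000; B=V−Δ·S=-110.7955
Node (3,2) S=79.7571: V=(p*·-35.3876+(1−p*)·-77.6589)/1.32=-31.0384; Δ=(-35.3876−-77.6589)/(110.8624−68.5911)=1.0000; B=V−Δ·S=-110.7955
Node (3,3) S=128.9097: V=(p*·32.9345+(1−p*)·-35.3876)/1.32=18.1143; Δ=(32.9345−-35.3876)/(179.1845−110.8624)=1.0000; B=V−Δ·S=-110.7955
Node (2,0) S=35.5008: V=(p*·-61.4493+(1−p*)·-80.2648)/1.32=-48.4352; Δ=(-61.4493−-80.2648)/(49.3461−30.5307)=1.0000; B=V−Δ·S=-83.9360
Node (2,1) S=57.3792: V=(p*·-31.0384+(1−p*)·-61.4493)/1.32=-26.5568; Δ=(-31.0384−-61.4493)/(79.7571−49.3461)=1.0000; B=V−Δ·S=-83.9360
Node (2,2) S=92.7408: V=(p*·18.1143+(1−p*)·-31.0384)/1.32=8.8048; Δ=(18.1143−-31.0384)/(128.9097−79.7571)=1.0000; B=V−Δ·S=-83.9360
Node (1,0) S=41.2800: V=(p*·-26.5568+(1−p*)·-48.4352)/1.32=-22.3078; Δ=(-26.5568−-48.4352)/(57.3792−35.5008)=1.0000; B=V−Δ·S=-63.5878
Node (1,1) S=66.7200: V=(p*·8.8048+(1−p*)·-26.5568)/1.32=3.1322; Δ=(8.8048−-26.5568)/(92.7408−57.3792)=1.0000; B=V−Δ·S=-63.5878
Node (0,0) S=48.0000: V=(p*·3.1322+(1−p*)·-22.3078)/1.32=-0.1726; Δ=(3.1322−-22.3078)/(66.7200−41.2800)=1.0000; B=V−Δ·S=-48.1726
Check: Δ(0,0)·S0 + B(0,0) = -0.1726 = V0.

(0,0): Delta=1.0000 Bond=-48.1726
(1,0): Delta=1.0000 Bond=-63.5878
(1,1): Delta=1.0000 Bond=-63.5878
(2,0): Delta=1.0000 Bond=-83.9360
(2,1): Delta=1.0000 Bond=-83.9360
(2,2): Delta=1.0000 Bond=-83.9360
(3,0): Delta=1.0000 Bond=-110.7955
(3,1): Delta=1.0000 Bond=-110.7955
(3,2): Delta=1.0000 Bond=-110.7955
(3,3): Delta=1.0000 Bond=-110.7955
V0=-0.1726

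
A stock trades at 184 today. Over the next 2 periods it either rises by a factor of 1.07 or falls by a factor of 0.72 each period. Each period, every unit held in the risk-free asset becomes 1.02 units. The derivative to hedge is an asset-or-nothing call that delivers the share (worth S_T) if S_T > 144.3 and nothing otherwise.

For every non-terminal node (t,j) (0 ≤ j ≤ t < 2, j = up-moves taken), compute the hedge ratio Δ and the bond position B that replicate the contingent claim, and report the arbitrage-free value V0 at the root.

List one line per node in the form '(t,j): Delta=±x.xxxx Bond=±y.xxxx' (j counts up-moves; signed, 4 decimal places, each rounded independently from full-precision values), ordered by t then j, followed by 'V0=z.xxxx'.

No-arbitrage ⇒ martingale measure with p* = (R−d)/(u−d) = 0.8571.
At expiry t=2: V(2,0)=0.0000, V(2,1)=0.0000, V(2,2)=210.6616
  t=1,j=0: stock 132.4800 → up 141.7536 (V=0.0000), down 95.3856 (V=0.0000). Price 0.0000; hedge Δ=0.0000, bond B=0.0000.
  t=1,j=1: stock 196.8800 → up 210.6616 (V=210.6616), down 141.7536 (V=0.0000). Price 177.0266; hedge Δ=3.0571, bond B=-424.8637.
  t=0,j=0: stock 184.0000 → up 196.8800 (V=177.0266), down 132.4800 (V=0.0000). Price 148.7618; hedge Δ=2.7489, bond B=-357.0283.
Each (Δ,B) replicates both successor values, so the strategy is self-financing and V0 is arbitrage-free.

(0,0): Delta=2.7489 Bond=-357.0283
(1,0): Delta=0.0000 Bond=0.0000
(1,1): Delta=3.0571 Bond=-424.8637
V0=148.7618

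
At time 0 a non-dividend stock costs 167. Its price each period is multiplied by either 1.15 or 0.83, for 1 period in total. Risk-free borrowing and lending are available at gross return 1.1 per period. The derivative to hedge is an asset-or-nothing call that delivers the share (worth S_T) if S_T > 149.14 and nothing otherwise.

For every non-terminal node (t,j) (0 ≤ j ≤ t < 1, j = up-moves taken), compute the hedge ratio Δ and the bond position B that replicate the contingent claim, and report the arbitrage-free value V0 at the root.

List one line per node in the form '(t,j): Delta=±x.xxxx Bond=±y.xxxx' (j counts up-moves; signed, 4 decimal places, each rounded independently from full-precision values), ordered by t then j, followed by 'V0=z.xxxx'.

(0,0): Delta=3.5938 Bond=-452.8452
V0=147.3111

Risk-neutral probability p* = (R−d)/(u−d) = (1.1−0.83)/(1.15−0.83) = 0.8438.
Terminal payoffs: V(1,0)=0.0000, V(1,1)=192.0500
  t=0,j=0: stock 167.0000 → up 192.0500 (V=192.0500), down 138.6100 (V=0.0000). Price 147.3111; hedge Δ=3.5938, bond B=-452.8452.
Self-financing check: at every node Δ·S+B equals the discounted successor values.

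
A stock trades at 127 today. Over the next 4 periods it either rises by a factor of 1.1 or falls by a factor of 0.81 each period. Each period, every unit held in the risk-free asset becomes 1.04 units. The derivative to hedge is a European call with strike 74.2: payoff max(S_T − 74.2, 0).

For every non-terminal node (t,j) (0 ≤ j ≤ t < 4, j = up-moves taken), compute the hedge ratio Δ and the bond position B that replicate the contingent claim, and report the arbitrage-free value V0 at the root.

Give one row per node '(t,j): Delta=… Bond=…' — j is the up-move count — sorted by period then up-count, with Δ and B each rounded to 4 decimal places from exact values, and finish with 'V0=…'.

Under the risk-neutral measure, an up-move has probability p* = (R−d)/(u−d) = 0.7931 and values discount at R = 1.04.
Terminal values V(4,·): V(4,0)=0.0000, V(4,1)=0.0423, V(4,2)=26.6229, V(4,3)=62.7200, V(4,4)=111.7407
Node (3,0) S=67.4930: V=(p*·0.0423+(1−p*)·0.0000)/1.04=0.0323; Δ=(0.0423−0.0000)/(74.2423−54.6693)=0.0022; B=V−Δ·S=-0.1136
Node (3,1) S=91.6572: V=(p*·26.6229+(1−p*)·0.0423)/1.04=20.3110; Δ=(26.6229−0.0423)/(100.8229−74.2423)=1.0000; B=V−Δ·S=-71.3462
Node (3,2) S=124.4727: V=(p*·62.7200+(1−p*)·26.6229)/1.04=53.1265; Δ=(62.7200−26.6229)/(136.9200−100.8229)=1.0000; B=V−Δ·S=-71.3462
Node (3,3) S=169.0370: V=(p*·111.7407+(1−p*)·62.7200)/1.04=97.6908; Δ=(111.7407−62.7200)/(185.9407−136.9200)=1.0000; B=V−Δ·S=-71.3462
Node (2,0) S=83.3247: V=(p*·20.3110+(1−p*)·0.0323)/1.04=15.4956; Δ=(20.3110−0.0323)/(91.6572−67.4930)=0.8392; B=V−Δ·S=-54.4311
Node (2,1) S=113.1570: V=(p*·53.1265+(1−p*)·20.3110)/1.04=44.5549; Δ=(53.1265−20.3110)/(124.4727−91.6572)=1.0000; B=V−Δ·S=-68.6021
Node (2,2) S=153.6700: V=(p*·97.6908+(1−p*)·53.1265)/1.04=85.0679; Δ=(97.6908−53.1265)/(169.0370−124.4727)=1.0000; B=V−Δ·S=-68.6021
Node (1,0) S=102.8700: V=(p*·44.5549+(1−p*)·15.4956)/1.04=37.0602; Δ=(44.5549−15.4956)/(113.1570−83.3247)=0.9741; B=V−Δ·S=-63.1444
Node (1,1) S=139.7000: V=(p*·85.0679+(1−p*)·44.5549)/1.04=73.7365; Δ=(85.0679−44.5549)/(153.6700−113.1570)=1.0000; B=V−Δ·S=-65.9635
Node (0,0) S=127.0000: V=(p*·73.7365+(1−p*)·37.0602)/1.04=63.6041; Δ=(73.7365−37.0602)/(139.7000−102.8700)=0.9958; B=V−Δ·S=-62.8656
Each (Δ,B) replicates both successor values, so the strategy is self-financing and V0 is arbitrage-free.

(0,0): Delta=0.9958 Bond=-62.8656
(1,0): Delta=0.9741 Bond=-63.1444
(1,1): Delta=1.0000 Bond=-65.9635
(2,0): Delta=0.8392 Bond=-54.4311
(2,1): Delta=1.0000 Bond=-68.6021
(2,2): Delta=1.0000 Bond=-68.6021
(3,0): Delta=0.0022 Bond=-0.1136
(3,1): Delta=1.0000 Bond=-71.3462
(3,2): Delta=1.0000 Bond=-71.3462
(3,3): Delta=1.0000 Bond=-71.3462
V0=63.6041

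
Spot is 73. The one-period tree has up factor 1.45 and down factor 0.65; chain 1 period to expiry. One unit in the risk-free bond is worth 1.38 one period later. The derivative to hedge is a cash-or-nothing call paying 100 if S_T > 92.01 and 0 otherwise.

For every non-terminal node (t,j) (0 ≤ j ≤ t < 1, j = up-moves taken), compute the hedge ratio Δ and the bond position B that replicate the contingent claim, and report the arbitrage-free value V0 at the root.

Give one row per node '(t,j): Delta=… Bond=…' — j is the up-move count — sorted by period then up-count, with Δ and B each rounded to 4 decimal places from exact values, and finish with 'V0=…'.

No-arbitrage ⇒ martingale measure with p* = (R−d)/(u−d) = 0.9125.
Payoff layer (t=1): V(1,0)=0.0000, V(1,1)=100.0000
  t=0,j=0: stock 73.0000 → up 105.8500 (V=100.0000), down 47.4500 (V=0.0000). Price 66.1232; hedge Δ=1.7123, bond B=-58.8768.
The time-0 hedge costs 66.1232, which is the no-arbitrage price.

(0,0): Delta=1.7123 Bond=-58.8768
V0=66.1232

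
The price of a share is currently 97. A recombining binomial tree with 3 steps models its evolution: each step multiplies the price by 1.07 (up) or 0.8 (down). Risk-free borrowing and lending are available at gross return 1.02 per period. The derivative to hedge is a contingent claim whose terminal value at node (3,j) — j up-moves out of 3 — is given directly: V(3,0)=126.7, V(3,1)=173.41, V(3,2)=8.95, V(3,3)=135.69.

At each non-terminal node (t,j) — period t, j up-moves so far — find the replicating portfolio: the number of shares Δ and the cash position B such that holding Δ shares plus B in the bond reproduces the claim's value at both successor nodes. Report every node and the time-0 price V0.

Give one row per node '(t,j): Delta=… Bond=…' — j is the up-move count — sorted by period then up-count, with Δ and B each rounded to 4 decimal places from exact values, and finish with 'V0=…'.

(0,0): Delta=1.3255 Bond=-41.8312
(1,0): Delta=-5.8656 Bond=515.3600
(1,1): Delta=2.5474 Bond=-169.4924
(2,0): Delta=2.7867 Bond=-11.4706
(2,1): Delta=-7.3359 Bond=647.7440
(2,2): Delta=4.2268 Bond=-359.3882
V0=86.7383

The replicating-portfolio and risk-neutral prices coincide; use p* = (1.02−0.8)/(1.07−0.8) = 0.8148 for the latter.
Terminal payoffs: V(3,0)=126.7000, V(3,1)=173.4100, V(3,2)=8.9500, V(3,3)=135.6900
(2,0): S=62.0800. Δ = (V_up−V_dn)/(S_up−S_dn) = (173.4100−126.7000)/(66.4256−49.6640) = 2.7867. V = [p*·173.4100 + (1−p*)·126.7000]/1.02 = 161.5294. B = V − Δ·S = -11.4706.
(2,1): S=83.0320. Δ = (V_up−V_dn)/(S_up−S_dn) = (8.9500−173.4100)/(88.8442−66.4256) = -7.3359. V = [p*·8.9500 + (1−p*)·173.4100]/1.02 = 38.6329. B = V − Δ·S = 647.7440.
(2,2): S=111.0553. Δ = (V_up−V_dn)/(S_up−S_dn) = (135.6900−8.9500)/(118.8292−88.8442) = 4.2268. V = [p*·135.6900 + (1−p*)·8.9500]/1.02 = 110.0192. B = V − Δ·S = -359.3882.
(1,0): S=77.6000. Δ = (V_up−V_dn)/(S_up−S_dn) = (38.6329−161.5294)/(83.0320−62.0800) = -5.8656. V = [p*·38.6329 + (1−p*)·161.5294]/1.02 = 60.1878. B = V − Δ·S = 515.3600.
(1,1): S=103.7900. Δ = (V_up−V_dn)/(S_up−S_dn) = (110.0192−38.6329)/(111.0553−83.0320) = 2.5474. V = [p*·110.0192 + (1−p*)·38.6329]/1.02 = 94.9015. B = V − Δ·S = -169.4924.
(0,0): S=97.0000. Δ = (V_up−V_dn)/(S_up−S_dn) = (94.9015−60.1878)/(103.7900−77.6000) = 1.3255. V = [p*·94.9015 + (1−p*)·60.1878]/1.02 = 86.7383. B = V − Δ·S = -41.8312.
Root portfolio cost Δ·97+B reproduces V0=86.7383.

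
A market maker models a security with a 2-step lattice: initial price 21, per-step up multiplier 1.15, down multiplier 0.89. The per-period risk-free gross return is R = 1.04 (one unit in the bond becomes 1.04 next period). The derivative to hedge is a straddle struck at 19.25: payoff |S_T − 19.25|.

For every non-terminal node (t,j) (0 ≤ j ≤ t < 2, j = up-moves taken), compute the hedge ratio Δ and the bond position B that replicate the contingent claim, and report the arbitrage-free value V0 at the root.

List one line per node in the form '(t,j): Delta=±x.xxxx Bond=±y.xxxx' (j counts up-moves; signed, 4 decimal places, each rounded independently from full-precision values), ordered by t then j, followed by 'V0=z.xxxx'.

Risk-neutral probability p* = (R−d)/(u−d) = (1.04−0.89)/(1.15−0.89) = 0.5769.
Payoff layer (t=2): V(2,0)=2.6159, V(2,1)=2.2435, V(2,2)=8.5225
(1,0): S=18.6900. Δ = (V_up−V_dn)/(S_up−S_dn) = (2.2435−2.6159)/(21.4935−16.6341) = -0.0766. V = [p*·2.2435 + (1−p*)·2.6159]/1.04 = 2.3087. B = V − Δ·S = 3.7410.
(1,1): S=24.1500. Δ = (V_up−V_dn)/(S_up−S_dn) = (8.5225−2.2435)/(27.7725−21.4935) = 1.0000. V = [p*·8.5225 + (1−p*)·2.2435]/1.04 = 5.6404. B = V − Δ·S = -18.5096.
(0,0): S=21.0000. Δ = (V_up−V_dn)/(S_up−S_dn) = (5.6404−2.3087)/(24.1500−18.6900) = 0.6102. V = [p*·5.6404 + (1−p*)·2.3087]/1.04 = 4.0681. B = V − Δ·S = -8.7460.
Check: Δ(0,0)·S0 + B(0,0) = 4.0681 = V0.

(0,0): Delta=0.6102 Bond=-8.7460
(1,0): Delta=-0.0766 Bond=3.7410
(1,1): Delta=1.0000 Bond=-18.5096
V0=4.0681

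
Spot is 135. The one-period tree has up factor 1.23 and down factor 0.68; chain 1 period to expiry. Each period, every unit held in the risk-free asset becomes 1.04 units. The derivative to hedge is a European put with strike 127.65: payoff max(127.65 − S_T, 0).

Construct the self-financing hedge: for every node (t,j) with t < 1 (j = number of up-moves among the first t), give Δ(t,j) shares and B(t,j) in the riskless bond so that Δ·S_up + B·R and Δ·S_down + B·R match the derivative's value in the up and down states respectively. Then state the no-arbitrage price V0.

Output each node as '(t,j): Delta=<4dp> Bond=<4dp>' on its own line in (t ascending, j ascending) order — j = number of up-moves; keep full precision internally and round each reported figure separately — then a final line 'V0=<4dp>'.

(0,0): Delta=-0.4828 Bond=77.0900
V0=11.9082

Risk-neutral probability p* = (R−d)/(u−d) = (1.04−0.68)/(1.23−0.68) = 0.6545.
Terminal values V(1,·): V(1,0)=35.8500, V(1,1)=0.0000
  t=0,j=0: stock 135.0000 → up 166.0500 (V=0.0000), down 91.8000 (V=35.8500). Price 11.9082; hedge Δ=-0.4828, bond B=77.0900.
Root portfolio cost Δ·135+B reproduces V0=11.9082.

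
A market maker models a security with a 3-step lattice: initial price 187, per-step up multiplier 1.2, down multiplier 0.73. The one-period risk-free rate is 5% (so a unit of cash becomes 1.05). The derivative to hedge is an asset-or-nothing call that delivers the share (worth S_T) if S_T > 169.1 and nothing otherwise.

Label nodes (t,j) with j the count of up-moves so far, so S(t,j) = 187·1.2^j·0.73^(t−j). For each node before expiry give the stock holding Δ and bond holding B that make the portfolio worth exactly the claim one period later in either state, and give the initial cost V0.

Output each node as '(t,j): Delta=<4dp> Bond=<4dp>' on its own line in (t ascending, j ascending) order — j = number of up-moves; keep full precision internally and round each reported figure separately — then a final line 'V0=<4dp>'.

(0,0): Delta=1.4871 Bond=-114.6198
(1,0): Delta=1.9867 Bond=-188.5495
(1,1): Delta=1.3446 Bond=-88.3826
(2,0): Delta=0.0000 Bond=0.0000
(2,1): Delta=2.5532 Bond=-290.7787
(2,2): Delta=1.0000 Bond=0.0000
V0=163.4660

The replicating-portfolio and risk-neutral prices coincide; use p* = (1.05−0.73)/(1.2−0.73) = 0.6809 for the latter.
Payoff layer (t=3): V(3,0)=0.0000, V(3,1)=0.0000, V(3,2)=196.5744, V(3,3)=323.1360
(2,0): S=99.6523. Δ = (V_up−V_dn)/(S_up−S_dn) = (0.0000−0.0000)/(119.5828−72.7462) = 0.0000. V = [p*·0.0000 + (1−p*)·0.0000]/1.05 = 0.0000. B = V − Δ·S = 0.0000.
(2,1): S=163.8120. Δ = (V_up−V_dn)/(S_up−S_dn) = (196.5744−0.0000)/(196.5744−119.5828) = 2.5532. V = [p*·196.5744 + (1−p*)·0.0000]/1.05 = 127.4647. B = V − Δ·S = -290.7787.
(2,2): S=269.2800. Δ = (V_up−V_dn)/(S_up−S_dn) = (323.1360−196.5744)/(323.1360−196.5744) = 1.0000. V = [p*·323.1360 + (1−p*)·196.5744]/1.05 = 269.2800. B = V − Δ·S = 0.0000.
(1,0): S=136.5100. Δ = (V_up−V_dn)/(S_up−S_dn) = (127.4647−0.0000)/(163.8120−99.6523) = 1.9867. V = [p*·127.4647 + (1−p*)·0.0000]/1.05 = 82.6519. B = V − Δ·S = -188.5495.
(1,1): S=224.4000. Δ = (V_up−V_dn)/(S_up−S_dn) = (269.2800−127.4647)/(269.2800−163.8120) = 1.3446. V = [p*·269.2800 + (1−p*)·127.4647]/1.05 = 213.3522. B = V − Δ·S = -88.3826.
(0,0): S=187.0000. Δ = (V_up−V_dn)/(S_up−S_dn) = (213.3522−82.6519)/(224.4000−136.5100) = 1.4871. V = [p*·213.3522 + (1−p*)·82.6519]/1.05 = 163.4660. B = V − Δ·S = -114.6198.
The time-0 hedge costs 163.4660, which is the no-arbitrage price.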